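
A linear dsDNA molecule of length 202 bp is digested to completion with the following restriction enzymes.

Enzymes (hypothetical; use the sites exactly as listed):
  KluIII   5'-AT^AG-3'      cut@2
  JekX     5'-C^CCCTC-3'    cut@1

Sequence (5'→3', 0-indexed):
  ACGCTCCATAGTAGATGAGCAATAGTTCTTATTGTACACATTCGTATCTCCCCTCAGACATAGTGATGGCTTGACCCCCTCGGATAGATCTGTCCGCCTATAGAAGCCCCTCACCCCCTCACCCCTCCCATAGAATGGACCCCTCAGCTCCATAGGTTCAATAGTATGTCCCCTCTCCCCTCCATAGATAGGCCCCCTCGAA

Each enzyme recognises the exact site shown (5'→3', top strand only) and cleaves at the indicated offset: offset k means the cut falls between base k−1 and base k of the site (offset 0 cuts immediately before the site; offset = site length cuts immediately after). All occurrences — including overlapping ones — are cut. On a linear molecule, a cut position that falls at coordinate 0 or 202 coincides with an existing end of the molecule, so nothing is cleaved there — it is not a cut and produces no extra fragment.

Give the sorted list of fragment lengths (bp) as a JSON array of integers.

[4,5,6,7,7,8,8,8,8,9,9,9,9,9,11,13,14,15,16,27]

Site scan:
  KluIII (ATAG, off=2): starts [7, 21, 59, 83, 99, 129, 151, 160, 183, 187] → cuts [9, 23, 61, 85, 101, 131, 153, 162, 185, 189]
  JekX (CCCCTC, off=1): starts [49, 75, 106, 114, 121, 139, 169, 176, 193] → cuts [50, 76, 107, 115, 122, 140, 170, 177, 194]

Pooled cuts: [9, 23, 50, 61, 76, 85, 101, 107, 115, 122, 131, 140, 153, 162, 170, 177, 185, 189, 194]

Fragments:
  [0,9): 9 bp
  [9,23): 14 bp
  [23,50): 27 bp
  [50,61): 11 bp
  [61,76): 15 bp
  [76,85): 9 bp
  [85,101): 16 bp
  [101,107): 6 bp
  [107,115): 8 bp
  [115,122): 7 bp
  [122,131): 9 bp
  [131,140): 9 bp
  [140,153): 13 bp
  [153,162): 9 bp
  [162,170): 8 bp
  [170,177): 7 bp
  [177,185): 8 bp
  [185,189): 4 bp
  [189,194): 5 bp
  [194,202): 8 bp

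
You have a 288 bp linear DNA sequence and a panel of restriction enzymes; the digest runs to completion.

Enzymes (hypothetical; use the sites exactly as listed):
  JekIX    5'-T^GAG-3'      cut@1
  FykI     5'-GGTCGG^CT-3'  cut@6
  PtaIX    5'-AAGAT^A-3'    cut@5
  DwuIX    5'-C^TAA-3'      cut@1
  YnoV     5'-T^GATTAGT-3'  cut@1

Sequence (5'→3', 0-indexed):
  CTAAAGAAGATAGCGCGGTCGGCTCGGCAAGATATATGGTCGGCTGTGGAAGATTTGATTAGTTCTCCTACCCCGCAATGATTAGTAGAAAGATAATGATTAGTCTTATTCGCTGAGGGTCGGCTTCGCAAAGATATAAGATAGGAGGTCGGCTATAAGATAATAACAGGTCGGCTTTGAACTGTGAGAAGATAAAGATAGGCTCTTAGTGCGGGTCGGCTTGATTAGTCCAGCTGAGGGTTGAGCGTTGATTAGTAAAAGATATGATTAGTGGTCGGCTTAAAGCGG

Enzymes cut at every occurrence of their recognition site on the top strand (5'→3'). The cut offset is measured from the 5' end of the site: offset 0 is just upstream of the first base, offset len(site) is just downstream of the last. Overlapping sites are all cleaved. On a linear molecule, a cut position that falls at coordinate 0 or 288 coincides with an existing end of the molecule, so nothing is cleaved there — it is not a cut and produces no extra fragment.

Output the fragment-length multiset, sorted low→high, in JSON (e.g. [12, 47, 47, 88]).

[1,2,3,3,6,7,7,7,8,9,9,10,10,10,10,11,11,11,12,13,13,13,13,14,15,17,20,23]

Scan for sites:
  JekIX TGAG/1: at [113, 184, 234, 241] ⇒ [114, 185, 235, 242]
  FykI GGTCGGCT/6: at [16, 37, 117, 146, 168, 213, 272] ⇒ [22, 43, 123, 152, 174, 219, 278]
  PtaIX AAGATA/5: at [6, 28, 89, 130, 137, 156, 188, 194, 258] ⇒ [11, 33, 94, 135, 142, 161, 193, 199, 263]
  DwuIX CTAA/1: at [0] ⇒ [1]
  YnoV TGATTAGT/1: at [55, 78, 96, 221, 248, 264] ⇒ [56, 79, 97, 222, 249, 265]

Pooled cuts: [1, 11, 22, 33, 43, 56, 79, 94, 97, 114, 123, 135, 142, 152, 161, 174, 185, 193, 199, 219, 222, 235, 242, 249, 263, 265, 278]

Fragment lengths:
  [0,1): 1 bp
  [1,11): 10 bp
  [11,22): 11 bp
  [22,33): 11 bp
  [33,43): 10 bp
  [43,56): 13 bp
  [56,79): 23 bp
  [79,94): 15 bp
  [94,97): 3 bp
  [97,114): 17 bp
  [114,123): 9 bp
  [123,135): 12 bp
  [135,142): 7 bp
  [142,152): 10 bp
  [152,161): 9 bp
  [161,174): 13 bp
  [174,185): 11 bp
  [185,193): 8 bp
  [193,199): 6 bp
  [199,219): 20 bp
  [219,222): 3 bp
  [222,235): 13 bp
  [235,242): 7 bp
  [242,249): 7 bp
  [249,263): 14 bp
  [263,265): 2 bp
  [265,278): 13 bp
  [278,288): 10 bp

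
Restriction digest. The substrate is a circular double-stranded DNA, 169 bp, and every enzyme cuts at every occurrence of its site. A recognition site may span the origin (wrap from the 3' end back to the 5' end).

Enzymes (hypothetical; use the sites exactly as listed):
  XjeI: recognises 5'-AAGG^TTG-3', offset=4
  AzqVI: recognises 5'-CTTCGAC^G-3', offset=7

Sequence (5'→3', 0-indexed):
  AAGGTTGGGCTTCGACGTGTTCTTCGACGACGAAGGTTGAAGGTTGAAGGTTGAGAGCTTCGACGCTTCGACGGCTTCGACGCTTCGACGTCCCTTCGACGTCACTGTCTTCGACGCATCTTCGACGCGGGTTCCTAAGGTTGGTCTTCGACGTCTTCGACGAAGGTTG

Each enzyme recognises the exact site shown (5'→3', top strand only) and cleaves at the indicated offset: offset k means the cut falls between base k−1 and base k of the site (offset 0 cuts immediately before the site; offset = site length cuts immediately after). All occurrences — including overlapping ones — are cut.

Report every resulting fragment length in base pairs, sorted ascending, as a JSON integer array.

Site scan:
  XjeI AAGGTTG/4: at [0, 32, 39, 46, 136, 162] ⇒ [4, 36, 43, 50, 140, 166]
  AzqVI CTTCGACG/7: at [9, 21, 57, 65, 74, 82, 93, 108, 119, 145, 154] ⇒ [16, 28, 64, 72, 81, 89, 100, 115, 126, 152, 161]

Pooled cuts: [4, 16, 28, 36, 43, 50, 64, 72, 81, 89, 100, 115, 126, 140, 152, 161, 166]

Fragment lengths:
  4→16: 12 bp
  16→28: 12 bp
  28→36: 8 bp
  36→43: 7 bp
  43→50: 7 bp
  50→64: 14 bp
  64→72: 8 bp
  72→81: 9 bp
  81→89: 8 bp
  89→100: 11 bp
  100→115: 15 bp
  115→126: 11 bp
  126→140: 14 bp
  140→152: 12 bp
  152→161: 9 bp
  161→166: 5 bp
  166→4 (wrap): 169-166+4 = 7 bp

[5,7,7,7,8,8,8,9,9,11,11,12,12,12,14,14,15]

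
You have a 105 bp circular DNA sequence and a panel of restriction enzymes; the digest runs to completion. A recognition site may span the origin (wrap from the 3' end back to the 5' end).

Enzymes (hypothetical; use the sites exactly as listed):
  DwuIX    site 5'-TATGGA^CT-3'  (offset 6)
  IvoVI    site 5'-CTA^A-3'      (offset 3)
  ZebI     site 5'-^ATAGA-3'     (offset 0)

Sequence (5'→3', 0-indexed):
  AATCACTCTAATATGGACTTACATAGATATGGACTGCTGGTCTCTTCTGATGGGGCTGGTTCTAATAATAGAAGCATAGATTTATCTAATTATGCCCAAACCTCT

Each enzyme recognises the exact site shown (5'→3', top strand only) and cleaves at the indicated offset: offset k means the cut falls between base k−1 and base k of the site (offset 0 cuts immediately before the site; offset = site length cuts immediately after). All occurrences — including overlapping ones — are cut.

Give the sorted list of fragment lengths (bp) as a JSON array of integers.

Per-enzyme occurrences:
  DwuIX (TATGGACT, off=6): starts [11, 27] → cuts [17, 33]
  IvoVI (CTAA, off=3): starts [7, 61, 85, 103] → cuts [1, 10, 64, 88]
  ZebI (ATAGA, off=0): starts [22, 67, 75] → cuts [22, 67, 75]

Pooled cuts: [1, 10, 17, 22, 33, 64, 67, 75, 88]

Fragments:
  1→10: 9 bp
  10→17: 7 bp
  17→22: 5 bp
  22→33: 11 bp
  33→64: 31 bp
  64→67: 3 bp
  67→75: 8 bp
  75→88: 13 bp
  88→1 (wrap): 105-88+1 = 18 bp

[3,5,7,8,9,11,13,18,31]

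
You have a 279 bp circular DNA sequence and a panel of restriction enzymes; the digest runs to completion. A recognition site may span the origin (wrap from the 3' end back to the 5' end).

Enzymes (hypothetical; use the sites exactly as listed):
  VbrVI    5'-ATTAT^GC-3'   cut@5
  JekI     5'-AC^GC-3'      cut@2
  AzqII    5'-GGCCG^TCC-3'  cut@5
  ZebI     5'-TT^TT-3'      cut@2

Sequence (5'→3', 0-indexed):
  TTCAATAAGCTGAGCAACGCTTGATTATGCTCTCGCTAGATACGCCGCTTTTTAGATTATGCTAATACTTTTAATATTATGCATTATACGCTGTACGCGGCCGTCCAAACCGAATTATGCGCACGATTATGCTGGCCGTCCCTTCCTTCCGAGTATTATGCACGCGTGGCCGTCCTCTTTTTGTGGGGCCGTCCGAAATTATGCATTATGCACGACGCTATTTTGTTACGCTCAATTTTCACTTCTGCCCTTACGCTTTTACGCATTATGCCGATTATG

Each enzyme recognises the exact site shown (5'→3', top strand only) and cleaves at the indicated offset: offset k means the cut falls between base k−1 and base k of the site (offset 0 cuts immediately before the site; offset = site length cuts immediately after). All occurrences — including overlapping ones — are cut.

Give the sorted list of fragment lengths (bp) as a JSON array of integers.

Scan for sites:
  VbrVI (ATTATGC, off=5): starts [23, 55, 75, 113, 125, 154, 197, 204, 264] → cuts [28, 60, 80, 118, 130, 159, 202, 209, 269]
  JekI (ACGC, off=2): starts [16, 41, 87, 94, 161, 214, 227, 252, 260] → cuts [18, 43, 89, 96, 163, 216, 229, 254, 262]
  AzqII (GGCCGTCC, off=5): starts [98, 133, 167, 186] → cuts [103, 138, 172, 191]
  ZebI (TTTT, off=2): starts [48, 49, 68, 177, 178, 220, 235, 256] → cuts [50, 51, 70, 179, 180, 222, 237, 258]

Pooled cuts: [18, 28, 43, 50, 51, 60, 70, 80, 89, 96, 103, 118, 130, 138, 159, 163, 172, 179, 180, 191, 202, 209, 216, 222, 229, 237, 254, 258, 262, 269]

Fragment lengths:
  18→28: 10 bp
  28→43: 15 bp
  43→50: 7 bp
  50→51: 1 bp
  51→60: 9 bp
  60→70: 10 bp
  70→80: 10 bp
  80→89: 9 bp
  89→96: 7 bp
  96→103: 7 bp
  103→118: 15 bp
  118→130: 12 bp
  130→138: 8 bp
  138→159: 21 bp
  159→163: 4 bp
  163→172: 9 bp
  172→179: 7 bp
  179→180: 1 bp
  180→191: 11 bp
  191→202: 11 bp
  202→209: 7 bp
  209→216: 7 bp
  216→222: 6 bp
  222→229: 7 bp
  229→237: 8 bp
  237→254: 17 bp
  254→258: 4 bp
  258→262: 4 bp
  262→269: 7 bp
  269→18 (wrap): 279-269+18 = 28 bp

[1,1,4,4,4,6,7,7,7,7,7,7,7,7,8,8,9,9,9,10,10,10,11,11,12,15,15,17,21,28]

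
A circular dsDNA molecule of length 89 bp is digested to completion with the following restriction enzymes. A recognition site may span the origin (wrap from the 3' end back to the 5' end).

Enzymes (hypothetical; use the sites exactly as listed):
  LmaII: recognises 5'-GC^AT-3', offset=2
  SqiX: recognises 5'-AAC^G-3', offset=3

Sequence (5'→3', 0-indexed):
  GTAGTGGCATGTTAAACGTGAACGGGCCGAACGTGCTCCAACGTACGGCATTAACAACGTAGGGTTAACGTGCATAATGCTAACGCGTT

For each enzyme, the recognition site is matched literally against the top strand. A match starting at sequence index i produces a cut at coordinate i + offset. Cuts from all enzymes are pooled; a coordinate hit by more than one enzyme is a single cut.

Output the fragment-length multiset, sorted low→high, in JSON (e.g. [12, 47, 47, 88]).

[4,6,7,9,9,9,10,11,11,13]

Scan for sites:
  LmaII GCAT/2: at [6, 47, 71] ⇒ [8, 49, 73]
  SqiX AACG/3: at [14, 20, 29, 39, 55, 66, 81] ⇒ [17, 23, 32, 42, 58, 69, 84]

All cut coordinates (distinct, sorted): [8, 17, 23, 32, 42, 49, 58, 69, 73, 84]

Fragment lengths:
  8→17: 9 bp
  17→23: 6 bp
  23→32: 9 bp
  32→42: 10 bp
  42→49: 7 bp
  49→58: 9 bp
  58→69: 11 bp
  69→73: 4 bp
  73→84: 11 bp
  84→8 (wrap): 89-84+8 = 13 bp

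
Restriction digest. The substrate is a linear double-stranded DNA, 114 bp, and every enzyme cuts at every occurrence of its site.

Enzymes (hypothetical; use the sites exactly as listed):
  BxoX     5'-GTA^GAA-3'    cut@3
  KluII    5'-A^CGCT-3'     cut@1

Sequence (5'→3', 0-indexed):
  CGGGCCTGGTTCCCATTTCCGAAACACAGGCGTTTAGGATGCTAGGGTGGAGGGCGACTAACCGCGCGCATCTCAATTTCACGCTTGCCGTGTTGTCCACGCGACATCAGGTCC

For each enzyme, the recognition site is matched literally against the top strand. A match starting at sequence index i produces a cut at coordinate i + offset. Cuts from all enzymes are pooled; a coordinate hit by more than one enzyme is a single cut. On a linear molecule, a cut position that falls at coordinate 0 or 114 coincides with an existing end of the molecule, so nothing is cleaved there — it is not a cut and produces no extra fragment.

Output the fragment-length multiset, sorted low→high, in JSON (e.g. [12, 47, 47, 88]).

Site scan:
  BxoX (GTAGAA, off=3): no sites
  KluII ACGCT/1: at [80] ⇒ [81]

Pooled cuts: [81]

Fragments:
  [0,81): 81 bp
  [81,114): 33 bp

[33,81]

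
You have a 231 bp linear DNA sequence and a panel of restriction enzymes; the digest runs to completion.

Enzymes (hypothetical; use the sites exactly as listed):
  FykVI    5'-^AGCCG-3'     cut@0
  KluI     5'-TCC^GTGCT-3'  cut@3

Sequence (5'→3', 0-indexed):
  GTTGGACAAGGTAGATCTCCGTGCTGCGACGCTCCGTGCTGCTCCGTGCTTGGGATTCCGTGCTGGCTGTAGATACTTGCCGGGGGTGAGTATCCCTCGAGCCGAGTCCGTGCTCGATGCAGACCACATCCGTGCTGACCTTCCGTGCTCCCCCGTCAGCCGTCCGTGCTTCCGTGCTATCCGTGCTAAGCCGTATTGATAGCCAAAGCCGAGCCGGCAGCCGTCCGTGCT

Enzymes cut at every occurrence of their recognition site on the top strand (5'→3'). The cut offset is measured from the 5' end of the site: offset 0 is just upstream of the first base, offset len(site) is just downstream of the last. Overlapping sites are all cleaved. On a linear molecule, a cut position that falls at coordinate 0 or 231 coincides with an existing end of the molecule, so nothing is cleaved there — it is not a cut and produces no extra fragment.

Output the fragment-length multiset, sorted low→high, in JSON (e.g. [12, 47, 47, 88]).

[5,5,6,7,8,8,8,9,10,10,13,13,14,15,18,20,22,40]

Per-enzyme occurrences:
  FykVI AGCCG/0: at [99, 157, 188, 206, 211, 218] ⇒ [99, 157, 188, 206, 211, 218]
  KluI TCCGTGCT/3: at [17, 32, 42, 56, 106, 128, 141, 162, 170, 179, 223] ⇒ [20, 35, 45, 59, 109, 131, 144, 165, 173, 182, 226]

Pooled cuts: [20, 35, 45, 59, 99, 109, 131, 144, 157, 165, 173, 182, 188, 206, 211, 218, 226]

Fragments:
  [0,20): 20 bp
  [20,35): 15 bp
  [35,45): 10 bp
  [45,59): 14 bp
  [59,99): 40 bp
  [99,109): 10 bp
  [109,131): 22 bp
  [131,144): 13 bp
  [144,157): 13 bp
  [157,165): 8 bp
  [165,173): 8 bp
  [173,182): 9 bp
  [182,188): 6 bp
  [188,206): 18 bp
  [206,211): 5 bp
  [211,218): 7 bp
  [218,226): 8 bp
  [226,231): 5 bp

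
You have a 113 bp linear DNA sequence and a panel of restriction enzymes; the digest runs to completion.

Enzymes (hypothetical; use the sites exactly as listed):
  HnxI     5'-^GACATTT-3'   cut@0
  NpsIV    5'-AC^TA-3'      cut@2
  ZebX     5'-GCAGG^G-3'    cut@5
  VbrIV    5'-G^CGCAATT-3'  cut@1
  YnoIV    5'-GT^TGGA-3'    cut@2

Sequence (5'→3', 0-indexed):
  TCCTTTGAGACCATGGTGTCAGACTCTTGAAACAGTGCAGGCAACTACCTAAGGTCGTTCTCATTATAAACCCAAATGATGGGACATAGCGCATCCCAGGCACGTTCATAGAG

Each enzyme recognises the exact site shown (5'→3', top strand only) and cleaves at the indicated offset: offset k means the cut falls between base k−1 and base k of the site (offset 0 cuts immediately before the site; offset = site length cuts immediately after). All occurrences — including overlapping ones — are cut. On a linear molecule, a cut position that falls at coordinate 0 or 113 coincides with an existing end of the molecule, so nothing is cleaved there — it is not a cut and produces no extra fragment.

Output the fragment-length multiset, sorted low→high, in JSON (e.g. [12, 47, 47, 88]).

[45,68]

Scan for sites:
  HnxI (GACATTT, off=0): no sites
  NpsIV (ACTA, off=2): starts [43] → cuts [45]
  ZebX (GCAGGG, off=5): no sites
  VbrIV (GCGCAATT, off=1): no sites
  YnoIV (GTTGGA, off=2): no sites

Pooled cuts: [45]

Fragment lengths:
  [0,45): 45 bp
  [45,113): 68 bp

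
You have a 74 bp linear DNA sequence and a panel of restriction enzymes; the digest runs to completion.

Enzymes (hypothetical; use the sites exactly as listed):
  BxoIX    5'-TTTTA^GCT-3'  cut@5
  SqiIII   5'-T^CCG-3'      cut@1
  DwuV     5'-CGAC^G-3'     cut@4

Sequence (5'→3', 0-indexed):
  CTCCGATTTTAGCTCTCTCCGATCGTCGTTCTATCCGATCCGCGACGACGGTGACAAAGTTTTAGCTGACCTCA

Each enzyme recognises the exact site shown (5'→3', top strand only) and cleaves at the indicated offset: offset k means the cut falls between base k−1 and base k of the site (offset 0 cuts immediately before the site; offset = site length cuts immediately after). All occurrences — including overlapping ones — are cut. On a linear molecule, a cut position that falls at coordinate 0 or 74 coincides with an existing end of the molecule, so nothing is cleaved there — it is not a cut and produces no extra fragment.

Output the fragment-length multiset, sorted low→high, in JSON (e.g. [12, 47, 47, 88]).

Site scan:
  BxoIX (TTTTAGCT, off=5): starts [6, 59] → cuts [11, 64]
  SqiIII (TCCG, off=1): starts [1, 17, 33, 38] → cuts [2, 18, 34, 39]
  DwuV (CGACG, off=4): starts [42, 45] → cuts [46, 49]

All cut coordinates (distinct, sorted): [2, 11, 18, 34, 39, 46, 49, 64]

Fragments:
  [0,2): 2 bp
  [2,11): 9 bp
  [11,18): 7 bp
  [18,34): 16 bp
  [34,39): 5 bp
  [39,46): 7 bp
  [46,49): 3 bp
  [49,64): 15 bp
  [64,74): 10 bp

[2,3,5,7,7,9,10,15,16]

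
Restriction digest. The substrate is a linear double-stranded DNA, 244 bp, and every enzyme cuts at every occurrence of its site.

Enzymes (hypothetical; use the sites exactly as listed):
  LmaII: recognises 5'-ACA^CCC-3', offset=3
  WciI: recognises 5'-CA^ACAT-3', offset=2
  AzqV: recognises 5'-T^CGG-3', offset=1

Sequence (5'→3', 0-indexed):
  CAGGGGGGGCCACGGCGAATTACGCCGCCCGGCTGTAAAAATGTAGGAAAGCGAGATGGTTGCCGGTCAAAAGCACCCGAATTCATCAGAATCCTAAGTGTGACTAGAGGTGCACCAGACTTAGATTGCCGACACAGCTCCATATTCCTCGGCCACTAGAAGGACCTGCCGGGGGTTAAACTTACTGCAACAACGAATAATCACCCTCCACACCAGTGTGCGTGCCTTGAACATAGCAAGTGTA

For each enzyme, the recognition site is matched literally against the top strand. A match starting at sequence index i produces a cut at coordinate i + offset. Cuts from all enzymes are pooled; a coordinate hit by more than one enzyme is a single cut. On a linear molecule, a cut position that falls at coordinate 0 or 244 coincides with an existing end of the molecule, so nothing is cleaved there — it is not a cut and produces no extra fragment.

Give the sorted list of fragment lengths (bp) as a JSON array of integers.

Per-enzyme occurrences:
  LmaII (ACACCC, off=3): no sites
  WciI (CAACAT, off=2): no sites
  AzqV TCGG/1: at [148] ⇒ [149]

Pooled cuts: [149]

Fragments:
  [0,149): 149 bp
  [149,244): 95 bp

[95,149]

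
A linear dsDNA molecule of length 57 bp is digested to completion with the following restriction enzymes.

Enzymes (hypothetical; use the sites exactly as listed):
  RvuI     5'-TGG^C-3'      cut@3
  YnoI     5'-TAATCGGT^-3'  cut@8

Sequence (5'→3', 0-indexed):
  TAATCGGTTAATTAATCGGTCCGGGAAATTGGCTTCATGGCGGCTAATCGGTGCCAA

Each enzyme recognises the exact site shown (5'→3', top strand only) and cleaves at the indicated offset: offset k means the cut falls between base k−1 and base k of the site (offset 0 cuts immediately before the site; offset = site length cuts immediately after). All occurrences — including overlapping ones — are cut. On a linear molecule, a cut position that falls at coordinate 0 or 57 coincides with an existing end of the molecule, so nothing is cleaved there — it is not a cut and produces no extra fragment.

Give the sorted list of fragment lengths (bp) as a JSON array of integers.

Per-enzyme occurrences:
  RvuI TGGC/3: at [29, 37] ⇒ [32, 40]
  YnoI TAATCGGT/8: at [0, 12, 44] ⇒ [8, 20, 52]

All cut coordinates (distinct, sorted): [8, 20, 32, 40, 52]

Fragments:
  [0,8): 8 bp
  [8,20): 12 bp
  [20,32): 12 bp
  [32,40): 8 bp
  [40,52): 12 bp
  [52,57): 5 bp

[5,8,8,12,12,12]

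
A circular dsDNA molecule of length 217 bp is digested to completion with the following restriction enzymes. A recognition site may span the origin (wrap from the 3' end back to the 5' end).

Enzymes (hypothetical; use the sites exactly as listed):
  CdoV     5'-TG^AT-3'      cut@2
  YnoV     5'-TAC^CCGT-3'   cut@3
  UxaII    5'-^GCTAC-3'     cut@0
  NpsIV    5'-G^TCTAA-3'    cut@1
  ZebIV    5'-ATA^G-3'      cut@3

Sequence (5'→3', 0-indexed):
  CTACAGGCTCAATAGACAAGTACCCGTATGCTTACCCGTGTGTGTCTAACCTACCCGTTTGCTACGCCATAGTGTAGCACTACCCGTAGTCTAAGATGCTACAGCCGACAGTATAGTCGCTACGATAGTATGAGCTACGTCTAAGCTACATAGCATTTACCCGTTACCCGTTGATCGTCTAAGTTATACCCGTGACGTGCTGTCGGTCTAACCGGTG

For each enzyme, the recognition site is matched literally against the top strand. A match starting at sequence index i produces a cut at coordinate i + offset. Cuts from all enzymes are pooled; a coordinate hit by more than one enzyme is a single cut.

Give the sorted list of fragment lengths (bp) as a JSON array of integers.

[3,4,5,6,6,6,6,6,7,8,8,8,9,9,9,10,10,11,12,12,12,15,17,18]

Per-enzyme occurrences:
  CdoV (TGAT, off=2): starts [171] → cuts [173]
  YnoV (TACCCGT, off=3): starts [20, 32, 51, 80, 157, 164, 186] → cuts [23, 35, 54, 83, 160, 167, 189]
  UxaII (GCTAC, off=0): starts [60, 97, 118, 133, 144, 216] → cuts [60, 97, 118, 133, 144, 216]
  NpsIV (GTCTAA, off=1): starts [43, 88, 138, 176, 205] → cuts [44, 89, 139, 177, 206]
  ZebIV (ATAG, off=3): starts [11, 68, 112, 124, 149] → cuts [14, 71, 115, 127, 152]

Pooled cuts: [14, 23, 35, 44, 54, 60, 71, 83, 89, 97, 115, 118, 127, 133, 139, 144, 152, 160, 167, 173, 177, 189, 206, 216]

Fragments:
  14→23: 9 bp
  23→35: 12 bp
  35→44: 9 bp
  44→54: 10 bp
  54→60: 6 bp
  60→71: 11 bp
  71→83: 12 bp
  83→89: 6 bp
  89→97: 8 bp
  97→115: 18 bp
  115→118: 3 bp
  118→127: 9 bp
  127→133: 6 bp
  133→139: 6 bp
  139→144: 5 bp
  144→152: 8 bp
  152→160: 8 bp
  160→167: 7 bp
  167→173: 6 bp
  173→177: 4 bp
  177→189: 12 bp
  189→206: 17 bp
  206→216: 10 bp
  216→14 (wrap): 217-216+14 = 15 bp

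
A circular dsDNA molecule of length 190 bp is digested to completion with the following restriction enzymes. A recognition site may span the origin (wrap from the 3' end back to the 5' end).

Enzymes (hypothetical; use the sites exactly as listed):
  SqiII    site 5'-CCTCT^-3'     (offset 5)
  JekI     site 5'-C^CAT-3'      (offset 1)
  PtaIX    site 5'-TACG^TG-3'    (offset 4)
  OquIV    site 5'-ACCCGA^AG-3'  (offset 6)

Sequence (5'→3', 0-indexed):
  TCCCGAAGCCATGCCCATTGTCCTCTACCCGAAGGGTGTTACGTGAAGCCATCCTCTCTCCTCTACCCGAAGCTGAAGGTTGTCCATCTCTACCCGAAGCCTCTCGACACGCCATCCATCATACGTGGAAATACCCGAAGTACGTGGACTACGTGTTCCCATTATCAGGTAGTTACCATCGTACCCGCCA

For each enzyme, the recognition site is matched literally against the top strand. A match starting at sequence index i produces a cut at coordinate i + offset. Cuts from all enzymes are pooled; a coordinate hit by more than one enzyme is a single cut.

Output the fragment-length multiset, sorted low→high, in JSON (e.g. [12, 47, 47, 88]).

Scan for sites:
  SqiII CCTCT/5: at [21, 52, 59, 99] ⇒ [26, 57, 64, 104]
  JekI CCAT/1: at [8, 14, 48, 83, 111, 115, 158, 175, 187] ⇒ [9, 15, 49, 84, 112, 116, 159, 176, 188]
  PtaIX TACGTG/4: at [39, 121, 140, 149] ⇒ [43, 125, 144, 153]
  OquIV ACCCGAAG/6: at [26, 64, 91, 132] ⇒ [32, 70, 97, 138]

Pooled cuts: [9, 15, 26, 32, 43, 49, 57, 64, 70, 84, 97, 104, 112, 116, 125, 138, 144, 153, 159, 176, 188]

Fragment lengths:
  9→15: 6 bp
  15→26: 11 bp
  26→32: 6 bp
  32→43: 11 bp
  43→49: 6 bp
  49→57: 8 bp
  57→64: 7 bp
  64→70: 6 bp
  70→84: 14 bp
  84→97: 13 bp
  97→104: 7 bp
  104→112: 8 bp
  112→116: 4 bp
  116→125: 9 bp
  125→138: 13 bp
  138→144: 6 bp
  144→153: 9 bp
  153→159: 6 bp
  159→176: 17 bp
  176→188: 12 bp
  188→9 (wrap): 190-188+9 = 11 bp

[4,6,6,6,6,6,6,7,7,8,8,9,9,11,11,11,12,13,13,14,17]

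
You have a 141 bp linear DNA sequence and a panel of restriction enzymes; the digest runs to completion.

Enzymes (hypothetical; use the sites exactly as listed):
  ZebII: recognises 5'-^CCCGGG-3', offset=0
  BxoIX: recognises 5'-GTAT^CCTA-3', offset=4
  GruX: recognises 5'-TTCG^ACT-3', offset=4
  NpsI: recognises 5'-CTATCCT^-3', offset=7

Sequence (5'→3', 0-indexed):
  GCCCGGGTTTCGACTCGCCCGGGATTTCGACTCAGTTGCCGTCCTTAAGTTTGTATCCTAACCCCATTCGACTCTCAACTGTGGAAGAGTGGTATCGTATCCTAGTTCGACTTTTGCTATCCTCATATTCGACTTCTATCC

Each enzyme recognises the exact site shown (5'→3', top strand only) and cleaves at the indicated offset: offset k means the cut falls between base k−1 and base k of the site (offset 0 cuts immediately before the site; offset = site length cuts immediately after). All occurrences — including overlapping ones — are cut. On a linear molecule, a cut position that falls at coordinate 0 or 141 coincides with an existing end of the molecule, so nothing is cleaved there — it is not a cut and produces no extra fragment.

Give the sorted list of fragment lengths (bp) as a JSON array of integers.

Per-enzyme occurrences:
  ZebII (CCCGGG, off=0): starts [1, 17] → cuts [1, 17]
  BxoIX (GTATCCTA, off=4): starts [52, 96] → cuts [56, 100]
  GruX (TTCGACT, off=4): starts [8, 25, 66, 105, 127] → cuts [12, 29, 70, 109, 131]
  NpsI (CTATCCT, off=7): starts [116] → cuts [123]

Pooled cuts: [1, 12, 17, 29, 56, 70, 100, 109, 123, 131]

Fragment lengths:
  [0,1): 1 bp
  [1,12): 11 bp
  [12,17): 5 bp
  [17,29): 12 bp
  [29,56): 27 bp
  [56,70): 14 bp
  [70,100): 30 bp
  [100,109): 9 bp
  [109,123): 14 bp
  [123,131): 8 bp
  [131,141): 10 bp

[1,5,8,9,10,11,12,14,14,27,30]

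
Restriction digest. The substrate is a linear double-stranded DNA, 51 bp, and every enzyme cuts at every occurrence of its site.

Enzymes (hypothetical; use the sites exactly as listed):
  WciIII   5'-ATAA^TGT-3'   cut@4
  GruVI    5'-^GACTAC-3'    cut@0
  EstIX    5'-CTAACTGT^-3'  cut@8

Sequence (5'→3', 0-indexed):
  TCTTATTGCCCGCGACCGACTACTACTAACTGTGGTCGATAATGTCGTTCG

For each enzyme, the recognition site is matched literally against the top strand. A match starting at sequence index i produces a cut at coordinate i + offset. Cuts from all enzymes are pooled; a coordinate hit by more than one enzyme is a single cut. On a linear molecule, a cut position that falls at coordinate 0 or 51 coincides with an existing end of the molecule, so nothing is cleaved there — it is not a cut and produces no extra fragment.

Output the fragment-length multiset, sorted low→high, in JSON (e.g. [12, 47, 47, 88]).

Scan for sites:
  WciIII ATAATGT/4: at [38] ⇒ [42]
  GruVI GACTAC/0: at [17] ⇒ [17]
  EstIX CTAACTGT/8: at [25] ⇒ [33]

Pooled cuts: [17, 33, 42]

Fragments:
  [0,17): 17 bp
  [17,33): 16 bp
  [33,42): 9 bp
  [42,51): 9 bp

[9,9,16,17]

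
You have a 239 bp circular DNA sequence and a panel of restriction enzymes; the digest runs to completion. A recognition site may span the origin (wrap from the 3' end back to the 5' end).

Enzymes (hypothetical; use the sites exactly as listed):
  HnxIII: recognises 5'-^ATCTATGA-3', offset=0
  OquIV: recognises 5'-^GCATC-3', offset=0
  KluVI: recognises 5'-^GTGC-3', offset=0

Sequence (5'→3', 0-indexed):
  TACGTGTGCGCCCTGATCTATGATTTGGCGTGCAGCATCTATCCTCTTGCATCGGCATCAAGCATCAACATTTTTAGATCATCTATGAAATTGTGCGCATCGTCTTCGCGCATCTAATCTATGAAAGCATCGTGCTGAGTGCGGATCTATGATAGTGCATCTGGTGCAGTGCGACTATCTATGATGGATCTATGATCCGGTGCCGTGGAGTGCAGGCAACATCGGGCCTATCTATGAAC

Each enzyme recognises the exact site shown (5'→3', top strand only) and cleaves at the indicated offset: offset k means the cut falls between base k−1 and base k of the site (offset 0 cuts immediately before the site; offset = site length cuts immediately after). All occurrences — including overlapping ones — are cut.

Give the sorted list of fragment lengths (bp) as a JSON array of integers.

[2,4,5,5,5,6,6,7,7,7,7,8,10,10,10,10,11,12,12,13,14,14,15,19,20]

Scan for sites:
  HnxIII (ATCTATGA, off=0): starts [15, 80, 116, 144, 176, 187, 229] → cuts [15, 80, 116, 144, 176, 187, 229]
  OquIV (GCATC, off=0): starts [34, 48, 54, 61, 96, 109, 126, 156] → cuts [34, 48, 54, 61, 96, 109, 126, 156]
  KluVI (GTGC, off=0): starts [5, 29, 92, 131, 138, 154, 163, 168, 199, 209] → cuts [5, 29, 92, 131, 138, 154, 163, 168, 199, 209]

All cut coordinates (distinct, sorted): [5, 15, 29, 34, 48, 54, 61, 80, 92, 96, 109, 116, 126, 131, 138, 144, 154, 156, 163, 168, 176, 187, 199, 209, 229]

Fragments:
  5→15: 10 bp
  15→29: 14 bp
  29→34: 5 bp
  34→48: 14 bp
  48→54: 6 bp
  54→61: 7 bp
  61→80: 19 bp
  80→92: 12 bp
  92→96: 4 bp
  96→109: 13 bp
  109→116: 7 bp
  116→126: 10 bp
  126→131: 5 bp
  131→138: 7 bp
  138→144: 6 bp
  144→154: 10 bp
  154→156: 2 bp
  156→163: 7 bp
  163→168: 5 bp
  168→176: 8 bp
  176→187: 11 bp
  187→199: 12 bp
  199→209: 10 bp
  209→229: 20 bp
  229→5 (wrap): 239-229+5 = 15 bp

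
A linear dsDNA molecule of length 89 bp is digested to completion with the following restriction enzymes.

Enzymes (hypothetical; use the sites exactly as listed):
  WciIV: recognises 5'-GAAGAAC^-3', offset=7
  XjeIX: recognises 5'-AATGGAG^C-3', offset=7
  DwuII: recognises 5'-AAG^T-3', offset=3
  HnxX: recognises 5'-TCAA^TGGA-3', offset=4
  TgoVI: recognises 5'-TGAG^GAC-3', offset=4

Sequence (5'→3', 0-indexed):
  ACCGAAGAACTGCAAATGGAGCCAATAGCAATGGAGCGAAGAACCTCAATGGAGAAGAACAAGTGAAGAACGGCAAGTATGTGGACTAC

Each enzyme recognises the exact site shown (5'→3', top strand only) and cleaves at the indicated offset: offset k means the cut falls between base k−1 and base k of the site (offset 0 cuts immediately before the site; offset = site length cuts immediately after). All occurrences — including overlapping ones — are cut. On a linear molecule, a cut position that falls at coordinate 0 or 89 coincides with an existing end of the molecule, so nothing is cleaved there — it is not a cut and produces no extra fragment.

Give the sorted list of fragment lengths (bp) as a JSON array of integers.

[3,5,6,8,8,10,11,11,12,15]

Site scan:
  WciIV (GAAGAAC, off=7): starts [3, 37, 53, 64] → cuts [10, 44, 60, 71]
  XjeIX (AATGGAGC, off=7): starts [14, 29] → cuts [21, 36]
  DwuII (AAGT, off=3): starts [60, 74] → cuts [63, 77]
  HnxX (TCAATGGA, off=4): starts [45] → cuts [49]
  TgoVI (TGAGGAC, off=4): no sites

All cut coordinates (distinct, sorted): [10, 21, 36, 44, 49, 60, 63, 71, 77]

Fragments:
  [0,10): 10 bp
  [10,21): 11 bp
  [21,36): 15 bp
  [36,44): 8 bp
  [44,49): 5 bp
  [49,60): 11 bp
  [60,63): 3 bp
  [63,71): 8 bp
  [71,77): 6 bp
  [77,89): 12 bp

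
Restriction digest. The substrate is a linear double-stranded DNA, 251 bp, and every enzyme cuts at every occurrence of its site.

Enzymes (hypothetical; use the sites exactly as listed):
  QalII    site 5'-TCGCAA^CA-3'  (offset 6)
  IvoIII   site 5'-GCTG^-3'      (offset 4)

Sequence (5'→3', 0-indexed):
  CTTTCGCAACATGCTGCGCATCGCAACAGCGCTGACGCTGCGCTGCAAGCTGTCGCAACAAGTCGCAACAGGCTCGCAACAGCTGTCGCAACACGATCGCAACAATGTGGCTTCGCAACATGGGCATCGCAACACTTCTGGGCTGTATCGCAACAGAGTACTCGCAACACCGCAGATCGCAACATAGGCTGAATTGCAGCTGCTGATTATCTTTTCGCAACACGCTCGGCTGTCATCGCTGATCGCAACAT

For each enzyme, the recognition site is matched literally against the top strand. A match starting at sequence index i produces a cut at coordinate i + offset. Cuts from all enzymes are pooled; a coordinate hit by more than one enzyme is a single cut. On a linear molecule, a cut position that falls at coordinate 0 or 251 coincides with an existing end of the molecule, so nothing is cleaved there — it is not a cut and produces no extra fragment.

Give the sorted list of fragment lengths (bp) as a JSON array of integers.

[3,3,5,6,6,6,6,7,7,7,8,8,9,9,9,10,10,11,11,11,12,13,14,14,15,15,16]

Site scan:
  QalII (TCGCAACA, off=6): starts [3, 20, 52, 62, 73, 85, 96, 112, 126, 147, 161, 176, 214, 242] → cuts [9, 26, 58, 68, 79, 91, 102, 118, 132, 153, 167, 182, 220, 248]
  IvoIII (GCTG, off=4): starts [12, 30, 36, 41, 48, 81, 141, 187, 198, 201, 228, 237] → cuts [16, 34, 40, 45, 52, 85, 145, 191, 202, 205, 232, 241]

All cut coordinates (distinct, sorted): [9, 16, 26, 34, 40, 45, 52, 58, 68, 79, 85, 91, 102, 118, 132, 145, 153, 167, 182, 191, 202, 205, 220, 232, 241, 248]

Fragment lengths:
  [0,9): 9 bp
  [9,16): 7 bp
  [16,26): 10 bp
  [26,34): 8 bp
  [34,40): 6 bp
  [40,45): 5 bp
  [45,52): 7 bp
  [52,58): 6 bp
  [58,68): 10 bp
  [68,79): 11 bp
  [79,85): 6 bp
  [85,91): 6 bp
  [91,102): 11 bp
  [102,118): 16 bp
  [118,132): 14 bp
  [132,145): 13 bp
  [145,153): 8 bp
  [153,167): 14 bp
  [167,182): 15 bp
  [182,191): 9 bp
  [191,202): 11 bp
  [202,205): 3 bp
  [205,220): 15 bp
  [220,232): 12 bp
  [232,241): 9 bp
  [241,248): 7 bp
  [248,251): 3 bp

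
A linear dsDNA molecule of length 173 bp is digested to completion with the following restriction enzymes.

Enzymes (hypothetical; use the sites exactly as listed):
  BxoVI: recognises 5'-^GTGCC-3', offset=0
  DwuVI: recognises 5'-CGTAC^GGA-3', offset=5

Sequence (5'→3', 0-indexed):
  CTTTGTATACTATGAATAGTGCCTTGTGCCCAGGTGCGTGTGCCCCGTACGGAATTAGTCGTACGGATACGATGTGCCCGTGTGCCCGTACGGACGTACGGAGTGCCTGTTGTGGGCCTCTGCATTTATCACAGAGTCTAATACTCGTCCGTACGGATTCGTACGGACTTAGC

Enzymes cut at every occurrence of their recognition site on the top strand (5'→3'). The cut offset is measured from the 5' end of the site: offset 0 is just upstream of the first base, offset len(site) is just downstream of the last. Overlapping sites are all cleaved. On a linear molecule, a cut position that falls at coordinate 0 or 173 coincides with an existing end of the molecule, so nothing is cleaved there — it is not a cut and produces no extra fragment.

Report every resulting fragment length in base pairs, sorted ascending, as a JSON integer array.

[3,7,8,8,9,9,10,10,11,14,14,18,52]

Per-enzyme occurrences:
  BxoVI (GTGCC, off=0): starts [18, 25, 39, 73, 81, 102] → cuts [18, 25, 39, 73, 81, 102]
  DwuVI (CGTACGGA, off=5): starts [45, 59, 86, 94, 149, 159] → cuts [50, 64, 91, 99, 154, 164]

Pooled cuts: [18, 25, 39, 50, 64, 73, 81, 91, 99, 102, 154, 164]

Fragments:
  [0,18): 18 bp
  [18,25): 7 bp
  [25,39): 14 bp
  [39,50): 11 bp
  [50,64): 14 bp
  [64,73): 9 bp
  [73,81): 8 bp
  [81,91): 10 bp
  [91,99): 8 bp
  [99,102): 3 bp
  [102,154): 52 bp
  [154,164): 10 bp
  [164,173): 9 bp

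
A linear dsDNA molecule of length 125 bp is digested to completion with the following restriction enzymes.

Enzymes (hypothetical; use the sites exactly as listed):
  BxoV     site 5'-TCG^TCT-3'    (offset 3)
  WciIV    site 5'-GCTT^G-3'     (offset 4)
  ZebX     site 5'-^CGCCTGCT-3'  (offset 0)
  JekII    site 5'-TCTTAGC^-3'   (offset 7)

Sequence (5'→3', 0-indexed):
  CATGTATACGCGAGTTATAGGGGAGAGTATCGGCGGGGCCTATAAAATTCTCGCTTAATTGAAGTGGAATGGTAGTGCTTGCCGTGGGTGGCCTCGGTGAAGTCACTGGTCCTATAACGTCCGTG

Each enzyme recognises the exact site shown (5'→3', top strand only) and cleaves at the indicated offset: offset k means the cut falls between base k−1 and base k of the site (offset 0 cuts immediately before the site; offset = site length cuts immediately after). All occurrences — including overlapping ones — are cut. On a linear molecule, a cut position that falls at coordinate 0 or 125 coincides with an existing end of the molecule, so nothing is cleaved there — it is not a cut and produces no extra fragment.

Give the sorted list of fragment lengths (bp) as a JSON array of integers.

Scan for sites:
  BxoV (TCGTCT, off=3): no sites
  WciIV GCTTG/4: at [76] ⇒ [80]
  ZebX (CGCCTGCT, off=0): no sites
  JekII (TCTTAGC, off=7): no sites

Pooled cuts: [80]

Fragment lengths:
  [0,80): 80 bp
  [80,125): 45 bp

[45,80]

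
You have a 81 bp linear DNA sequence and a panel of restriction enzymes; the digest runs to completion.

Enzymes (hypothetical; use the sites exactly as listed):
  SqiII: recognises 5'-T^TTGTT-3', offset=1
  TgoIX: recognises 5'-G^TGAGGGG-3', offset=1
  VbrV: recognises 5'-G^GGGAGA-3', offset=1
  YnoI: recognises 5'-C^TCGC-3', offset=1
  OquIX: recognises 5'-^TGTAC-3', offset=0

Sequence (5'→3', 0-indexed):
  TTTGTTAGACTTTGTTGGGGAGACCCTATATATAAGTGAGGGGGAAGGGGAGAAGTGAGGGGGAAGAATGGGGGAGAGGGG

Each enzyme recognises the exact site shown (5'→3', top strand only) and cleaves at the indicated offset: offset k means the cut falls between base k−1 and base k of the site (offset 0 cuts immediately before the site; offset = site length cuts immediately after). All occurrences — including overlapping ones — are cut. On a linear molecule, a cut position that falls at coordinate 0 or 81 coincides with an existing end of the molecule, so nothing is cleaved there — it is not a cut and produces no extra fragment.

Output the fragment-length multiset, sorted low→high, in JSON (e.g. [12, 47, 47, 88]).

[1,6,8,10,10,11,16,19]

Scan for sites:
  SqiII (TTTGTT, off=1): starts [0, 10] → cuts [1, 11]
  TgoIX (GTGAGGGG, off=1): starts [35, 54] → cuts [36, 55]
  VbrV (GGGGAGA, off=1): starts [16, 46, 70] → cuts [17, 47, 71]
  YnoI (CTCGC, off=1): no sites
  OquIX (TGTAC, off=0): no sites

Pooled cuts: [1, 11, 17, 36, 47, 55, 71]

Fragment lengths:
  [0,1): 1 bp
  [1,11): 10 bp
  [11,17): 6 bp
  [17,36): 19 bp
  [36,47): 11 bp
  [47,55): 8 bp
  [55,71): 16 bp
  [71,81): 10 bp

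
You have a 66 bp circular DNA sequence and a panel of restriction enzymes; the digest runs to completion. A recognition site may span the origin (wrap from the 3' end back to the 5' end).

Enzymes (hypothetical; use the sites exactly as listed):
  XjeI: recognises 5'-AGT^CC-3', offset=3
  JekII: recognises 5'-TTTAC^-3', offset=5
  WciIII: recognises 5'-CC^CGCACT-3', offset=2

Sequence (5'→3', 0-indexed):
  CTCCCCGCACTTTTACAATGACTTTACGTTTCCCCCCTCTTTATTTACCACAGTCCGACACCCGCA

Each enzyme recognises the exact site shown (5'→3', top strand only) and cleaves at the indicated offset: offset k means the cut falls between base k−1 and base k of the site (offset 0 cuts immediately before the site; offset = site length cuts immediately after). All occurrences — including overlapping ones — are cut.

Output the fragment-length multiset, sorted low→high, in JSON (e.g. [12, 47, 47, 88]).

Site scan:
  XjeI AGTCC/3: at [51] ⇒ [54]
  JekII TTTAC/5: at [11, 22, 43] ⇒ [16, 27, 48]
  WciIII CCCGCACT/2: at [3, 60] ⇒ [5, 62]

Pooled cuts: [5, 16, 27, 48, 54, 62]

Fragment lengths:
  5→16: 11 bp
  16→27: 11 bp
  27→48: 21 bp
  48→54: 6 bp
  54→62: 8 bp
  62→5 (wrap): 66-62+5 = 9 bp

[6,8,9,11,11,21]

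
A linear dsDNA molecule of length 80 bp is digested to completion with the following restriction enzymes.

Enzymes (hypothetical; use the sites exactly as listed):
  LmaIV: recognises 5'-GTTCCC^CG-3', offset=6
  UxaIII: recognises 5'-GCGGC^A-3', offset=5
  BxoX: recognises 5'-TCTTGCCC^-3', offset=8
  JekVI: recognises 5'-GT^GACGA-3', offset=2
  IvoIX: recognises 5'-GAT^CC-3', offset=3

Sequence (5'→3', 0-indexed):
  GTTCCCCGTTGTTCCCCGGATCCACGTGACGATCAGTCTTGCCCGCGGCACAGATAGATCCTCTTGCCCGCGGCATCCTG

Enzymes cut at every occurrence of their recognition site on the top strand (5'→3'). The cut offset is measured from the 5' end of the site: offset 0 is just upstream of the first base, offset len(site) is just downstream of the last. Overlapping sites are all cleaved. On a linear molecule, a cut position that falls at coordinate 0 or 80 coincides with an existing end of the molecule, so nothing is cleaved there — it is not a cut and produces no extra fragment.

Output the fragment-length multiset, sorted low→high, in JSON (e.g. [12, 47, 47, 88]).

[5,5,5,6,6,6,10,10,10,17]

Site scan:
  LmaIV (GTTCCCCG, off=6): starts [0, 10] → cuts [6, 16]
  UxaIII (GCGGCA, off=5): starts [44, 69] → cuts [49, 74]
  BxoX (TCTTGCCC, off=8): starts [36, 61] → cuts [44, 69]
  JekVI (GTGACGA, off=2): starts [25] → cuts [27]
  IvoIX (GATCC, off=3): starts [18, 56] → cuts [21, 59]

All cut coordinates (distinct, sorted): [6, 16, 21, 27, 44, 49, 59, 69, 74]

Fragments:
  [0,6): 6 bp
  [6,16): 10 bp
  [16,21): 5 bp
  [21,27): 6 bp
  [27,44): 17 bp
  [44,49): 5 bp
  [49,59): 10 bp
  [59,69): 10 bp
  [69,74): 5 bp
  [74,80): 6 bp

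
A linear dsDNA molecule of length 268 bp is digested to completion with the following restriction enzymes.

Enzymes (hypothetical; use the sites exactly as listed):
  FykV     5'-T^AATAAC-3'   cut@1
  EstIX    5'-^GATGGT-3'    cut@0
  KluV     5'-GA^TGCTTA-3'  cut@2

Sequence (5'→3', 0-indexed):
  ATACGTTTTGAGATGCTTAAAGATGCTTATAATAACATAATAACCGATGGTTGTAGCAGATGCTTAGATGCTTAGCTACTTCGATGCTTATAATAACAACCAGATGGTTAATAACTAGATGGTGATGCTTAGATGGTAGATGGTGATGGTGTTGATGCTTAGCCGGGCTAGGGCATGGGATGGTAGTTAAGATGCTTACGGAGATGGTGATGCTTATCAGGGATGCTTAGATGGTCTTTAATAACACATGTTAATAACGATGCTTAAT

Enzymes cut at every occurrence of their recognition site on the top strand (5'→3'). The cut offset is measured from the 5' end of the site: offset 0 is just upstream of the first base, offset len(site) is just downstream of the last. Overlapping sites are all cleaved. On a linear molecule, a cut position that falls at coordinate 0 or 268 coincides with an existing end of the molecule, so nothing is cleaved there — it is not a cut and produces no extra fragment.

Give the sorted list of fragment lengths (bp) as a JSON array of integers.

[6,6,6,7,7,7,7,7,8,8,8,8,8,8,8,10,10,10,11,11,13,13,13,14,15,16,23]

Site scan:
  FykV (TAATAAC, off=1): starts [29, 37, 90, 108, 238, 251] → cuts [30, 38, 91, 109, 239, 252]
  EstIX (GATGGT, off=0): starts [45, 102, 117, 131, 138, 144, 178, 202, 229] → cuts [45, 102, 117, 131, 138, 144, 178, 202, 229]
  KluV (GATGCTTA, off=2): starts [11, 21, 58, 66, 82, 123, 153, 190, 208, 221, 258] → cuts [13, 23, 60, 68, 84, 125, 155, 192, 210, 223, 260]

Pooled cuts: [13, 23, 30, 38, 45, 60, 68, 84, 91, 102, 109, 117, 125, 131, 138, 144, 155, 178, 192, 202, 210, 223, 229, 239, 252, 260]

Fragment lengths:
  [0,13): 13 bp
  [13,23): 10 bp
  [23,30): 7 bp
  [30,38): 8 bp
  [38,45): 7 bp
  [45,60): 15 bp
  [60,68): 8 bp
  [68,84): 16 bp
  [84,91): 7 bp
  [91,102): 11 bp
  [102,109): 7 bp
  [109,117): 8 bp
  [117,125): 8 bp
  [125,131): 6 bp
  [131,138): 7 bp
  [138,144): 6 bp
  [144,155): 11 bp
  [155,178): 23 bp
  [178,192): 14 bp
  [192,202): 10 bp
  [202,210): 8 bp
  [210,223): 13 bp
  [223,229): 6 bp
  [229,239): 10 bp
  [239,252): 13 bp
  [252,260): 8 bp
  [260,268): 8 bp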